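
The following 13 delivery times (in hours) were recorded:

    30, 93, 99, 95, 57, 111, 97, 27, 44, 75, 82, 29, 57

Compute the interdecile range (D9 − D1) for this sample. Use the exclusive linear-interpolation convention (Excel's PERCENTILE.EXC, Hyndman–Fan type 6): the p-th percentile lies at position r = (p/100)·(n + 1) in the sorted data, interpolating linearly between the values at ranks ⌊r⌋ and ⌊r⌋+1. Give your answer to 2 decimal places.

78.40

Sorted: 27, 29, 30, 44, 57, 57, 75, 82, 93, 95, 97, 99, 111.
n = 13.
P10: r = 1.4; ranks 1–2 are 27, 29; interpolating gives 27.8.
P90: r = 12.6; ranks 12–13 are 99, 111; interpolating gives 106.2.
Difference: 106.2 − 27.8 = 78.4.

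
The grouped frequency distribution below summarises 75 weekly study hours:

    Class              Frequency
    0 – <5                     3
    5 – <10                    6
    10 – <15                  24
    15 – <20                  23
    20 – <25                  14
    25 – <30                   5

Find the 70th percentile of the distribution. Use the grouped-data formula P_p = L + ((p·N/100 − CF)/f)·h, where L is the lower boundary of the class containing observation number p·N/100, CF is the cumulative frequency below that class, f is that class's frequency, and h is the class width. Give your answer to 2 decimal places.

19.24

N = 75; target position k = 70/100 · 75 = 52.5.
Cumulative frequencies: 3, 9, 33, 56, 70, 75.
Observation 52.5 falls in the class 15 – <20.
L = 15, CF = 33, f = 23, h = 5.
P70 = 15 + ((52.5 − 33)/23)·5 = 15 + 4.23913 = 19.2391.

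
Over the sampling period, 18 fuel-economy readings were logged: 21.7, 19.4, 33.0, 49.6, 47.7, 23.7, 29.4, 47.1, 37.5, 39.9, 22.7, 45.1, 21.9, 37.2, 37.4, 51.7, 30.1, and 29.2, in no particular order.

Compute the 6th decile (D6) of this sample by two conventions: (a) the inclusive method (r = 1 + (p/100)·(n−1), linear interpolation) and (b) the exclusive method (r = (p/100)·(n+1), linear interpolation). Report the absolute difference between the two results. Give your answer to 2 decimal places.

Sorted: 19.4, 21.7, 21.9, 22.7, 23.7, 29.2, 29.4, 30.1, 33.0, 37.2, 37.4, 37.5, 39.9, 45.1, 47.1, 47.7, 49.6, 51.7.
n = 18.
(a) r = 11.2; between ranks 11 (37.4) and 12 (37.5): 37.42.
(b) r = 11.4; between ranks 11 (37.4) and 12 (37.5): 37.44.
|37.42 − 37.44| = 0.02.

0.02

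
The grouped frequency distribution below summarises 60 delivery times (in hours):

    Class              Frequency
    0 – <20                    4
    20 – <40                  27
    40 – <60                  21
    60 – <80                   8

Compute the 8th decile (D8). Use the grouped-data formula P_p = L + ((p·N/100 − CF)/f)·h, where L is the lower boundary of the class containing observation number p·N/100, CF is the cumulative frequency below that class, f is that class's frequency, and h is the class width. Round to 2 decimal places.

N = 60; target position k = 80/100 · 60 = 48.
Cumulative frequencies: 4, 31, 52, 60.
Observation 48 falls in the class 40 – <60.
L = 40, CF = 31, f = 21, h = 20.
P80 = 40 + ((48 − 31)/21)·20 = 40 + 16.1905 = 56.1905.

56.19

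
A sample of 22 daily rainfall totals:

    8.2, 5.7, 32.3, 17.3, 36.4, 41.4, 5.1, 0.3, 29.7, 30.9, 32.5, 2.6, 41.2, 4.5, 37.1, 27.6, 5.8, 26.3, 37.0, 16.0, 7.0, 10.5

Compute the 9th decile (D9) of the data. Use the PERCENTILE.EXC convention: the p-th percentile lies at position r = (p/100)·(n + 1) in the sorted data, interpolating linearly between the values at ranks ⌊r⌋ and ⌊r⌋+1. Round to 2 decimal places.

Sorted: 0.3, 2.6, 4.5, 5.1, 5.7, 5.8, 7.0, 8.2, 10.5, 16.0, 17.3, 26.3, 27.6, 29.7, 30.9, 32.3, 32.5, 36.4, 37.0, 37.1, 41.2, 41.4.
n = 22.
r = (90/100)·(22 + 1) = 20.7.
Rank 20 is 37.1 and rank 21 is 41.2.
Interpolate: 37.1 + 0.7·(41.2 − 37.1) = 37.1 + 0.7·4.1 = 39.97.

39.97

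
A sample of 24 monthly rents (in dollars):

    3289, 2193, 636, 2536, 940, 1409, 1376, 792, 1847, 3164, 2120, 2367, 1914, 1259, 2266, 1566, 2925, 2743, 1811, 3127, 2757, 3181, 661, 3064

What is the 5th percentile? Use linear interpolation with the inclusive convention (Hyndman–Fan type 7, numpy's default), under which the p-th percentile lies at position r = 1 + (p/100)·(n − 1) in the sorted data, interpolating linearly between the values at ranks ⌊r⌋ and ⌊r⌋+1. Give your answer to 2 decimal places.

680.65

Sorted: 636, 661, 792, 940, 1259, 1376, 1409, 1566, 1811, 1847, 1914, 2120, 2193, 2266, 2367, 2536, 2743, 2757, 2925, 3064, 3127, 3164, 3181, 3289.
n = 24.
r = 1 + (5/100)·(24 − 1) = 1 + 1.15 = 2.15.
Rank 2 is 661 and rank 3 is 792.
Interpolate: 661 + 0.15·(792 − 661) = 661 + 0.15·131 = 680.65.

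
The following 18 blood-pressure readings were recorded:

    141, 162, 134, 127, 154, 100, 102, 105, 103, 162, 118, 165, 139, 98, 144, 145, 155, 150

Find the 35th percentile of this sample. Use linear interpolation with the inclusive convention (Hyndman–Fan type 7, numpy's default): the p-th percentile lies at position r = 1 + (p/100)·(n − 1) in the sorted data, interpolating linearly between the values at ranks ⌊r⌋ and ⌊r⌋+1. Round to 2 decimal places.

126.55

Sorted: 98, 100, 102, 103, 105, 118, 127, 134, 139, 141, 144, 145, 150, 154, 155, 162, 162, 165.
n = 18.
r = 1 + (35/100)·(18 − 1) = 1 + 5.95 = 6.95.
Rank 6 is 118 and rank 7 is 127.
Interpolate: 118 + 0.95·(127 − 118) = 118 + 0.95·9 = 126.55.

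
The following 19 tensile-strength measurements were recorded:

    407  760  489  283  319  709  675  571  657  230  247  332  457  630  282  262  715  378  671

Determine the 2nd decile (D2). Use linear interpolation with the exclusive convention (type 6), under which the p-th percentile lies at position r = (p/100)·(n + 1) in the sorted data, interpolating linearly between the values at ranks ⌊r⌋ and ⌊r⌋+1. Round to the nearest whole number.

Sorted: 230, 247, 262, 282, 283, 319, 332, 378, 407, 457, 489, 571, 630, 657, 671, 675, 709, 715, 760.
n = 19.
r = (20/100)·(19 + 1) = 4.
r is an integer, so P20 is the value at rank 4: 282.

282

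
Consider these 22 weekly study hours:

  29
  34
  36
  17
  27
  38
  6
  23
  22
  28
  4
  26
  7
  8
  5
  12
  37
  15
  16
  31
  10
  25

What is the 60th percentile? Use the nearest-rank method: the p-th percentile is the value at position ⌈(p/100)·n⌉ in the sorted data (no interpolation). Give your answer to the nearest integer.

26

Sorted: 4, 5, 6, 7, 8, 10, 12, 15, 16, 17, 22, 23, 25, 26, 27, 28, 29, 31, 34, 36, 37, 38.
n = 22.
Position = ⌈60/100 · 22⌉ = ⌈13.2⌉ = 14.
The value at rank 14 is 26.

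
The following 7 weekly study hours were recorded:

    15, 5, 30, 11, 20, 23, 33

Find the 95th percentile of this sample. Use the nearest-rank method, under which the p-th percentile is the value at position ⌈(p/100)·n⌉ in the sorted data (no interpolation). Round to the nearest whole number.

Sorted: 5, 11, 15, 20, 23, 30, 33.
n = 7.
Position = ⌈95/100 · 7⌉ = ⌈6.65⌉ = 7.
The value at rank 7 is 33.

33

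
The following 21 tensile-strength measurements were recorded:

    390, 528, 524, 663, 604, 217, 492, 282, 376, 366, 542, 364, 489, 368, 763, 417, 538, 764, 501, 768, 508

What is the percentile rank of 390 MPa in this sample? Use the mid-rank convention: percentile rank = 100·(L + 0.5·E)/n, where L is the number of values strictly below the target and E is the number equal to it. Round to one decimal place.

31.0

Sorted: 217, 282, 364, 366, 368, 376, 390, 417, 489, 492, 501, 508, 524, 528, 538, 542, 604, 663, 763, 764, 768.
Count below 390: L = 6; count equal: E = 1; n = 21.
Percentile rank = 100·(6 + 0.5·1)/21 = 100·6.5/21 = 30.95.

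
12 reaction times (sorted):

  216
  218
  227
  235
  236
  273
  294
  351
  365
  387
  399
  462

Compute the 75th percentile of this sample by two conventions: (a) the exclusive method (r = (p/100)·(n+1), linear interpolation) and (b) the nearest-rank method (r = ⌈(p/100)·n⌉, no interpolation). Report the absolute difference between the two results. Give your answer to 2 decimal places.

16.50

n = 12.
(a) r = 9.75; between ranks 9 (365) and 10 (387): 381.5.
(b) the nearest-rank method: rank 9 → 365.
|381.5 − 365| = 16.5.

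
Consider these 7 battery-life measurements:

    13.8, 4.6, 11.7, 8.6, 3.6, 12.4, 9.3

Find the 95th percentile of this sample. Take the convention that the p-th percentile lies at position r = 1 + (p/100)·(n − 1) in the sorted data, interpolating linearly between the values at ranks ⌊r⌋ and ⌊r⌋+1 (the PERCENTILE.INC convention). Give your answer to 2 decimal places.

Sorted: 3.6, 4.6, 8.6, 9.3, 11.7, 12.4, 13.8.
n = 7.
r = 1 + (95/100)·(7 − 1) = 1 + 5.7 = 6.7.
Rank 6 is 12.4 and rank 7 is 13.8.
Interpolate: 12.4 + 0.7·(13.8 − 12.4) = 12.4 + 0.7·1.4 = 13.38.

13.38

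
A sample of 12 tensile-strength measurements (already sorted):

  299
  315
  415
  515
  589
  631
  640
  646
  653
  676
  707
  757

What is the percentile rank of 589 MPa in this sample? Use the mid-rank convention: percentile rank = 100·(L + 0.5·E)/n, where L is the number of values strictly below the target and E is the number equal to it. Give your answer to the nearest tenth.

Count below 589: L = 4; count equal: E = 1; n = 12.
Percentile rank = 100·(4 + 0.5·1)/12 = 100·4.5/12 = 37.5.

37.5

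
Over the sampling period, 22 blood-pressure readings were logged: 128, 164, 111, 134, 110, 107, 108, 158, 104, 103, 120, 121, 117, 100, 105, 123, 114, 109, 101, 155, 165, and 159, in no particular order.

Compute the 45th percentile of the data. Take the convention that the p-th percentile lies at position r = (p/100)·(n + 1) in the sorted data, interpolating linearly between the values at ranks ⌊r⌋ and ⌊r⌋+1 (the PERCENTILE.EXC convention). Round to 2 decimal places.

Sorted: 100, 101, 103, 104, 105, 107, 108, 109, 110, 111, 114, 117, 120, 121, 123, 128, 134, 155, 158, 159, 164, 165.
n = 22.
r = (45/100)·(22 + 1) = 10.35.
Rank 10 is 111 and rank 11 is 114.
Interpolate: 111 + 0.35·(114 − 111) = 111 + 0.35·3 = 112.05.

112.05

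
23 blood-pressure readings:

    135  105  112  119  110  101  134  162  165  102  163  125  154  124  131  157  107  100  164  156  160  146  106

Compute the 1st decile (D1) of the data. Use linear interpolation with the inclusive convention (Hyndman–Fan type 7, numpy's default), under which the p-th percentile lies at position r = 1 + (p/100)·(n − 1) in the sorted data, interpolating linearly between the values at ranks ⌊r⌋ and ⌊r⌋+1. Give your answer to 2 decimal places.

102.60

Sorted: 100, 101, 102, 105, 106, 107, 110, 112, 119, 124, 125, 131, 134, 135, 146, 154, 156, 157, 160, 162, 163, 164, 165.
n = 23.
r = 1 + (10/100)·(23 − 1) = 1 + 2.2 = 3.2.
Rank 3 is 102 and rank 4 is 105.
Interpolate: 102 + 0.2·(105 − 102) = 102 + 0.2·3 = 102.6.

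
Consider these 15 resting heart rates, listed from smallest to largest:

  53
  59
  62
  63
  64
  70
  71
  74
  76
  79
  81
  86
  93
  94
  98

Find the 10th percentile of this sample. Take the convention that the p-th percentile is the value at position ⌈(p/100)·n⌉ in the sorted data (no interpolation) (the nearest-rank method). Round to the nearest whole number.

n = 15.
Position = ⌈10/100 · 15⌉ = ⌈1.5⌉ = 2.
The value at rank 2 is 59.

59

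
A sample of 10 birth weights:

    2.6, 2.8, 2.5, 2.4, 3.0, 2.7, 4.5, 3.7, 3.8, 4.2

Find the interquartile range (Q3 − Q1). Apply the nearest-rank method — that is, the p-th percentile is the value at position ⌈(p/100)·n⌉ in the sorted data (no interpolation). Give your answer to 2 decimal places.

1.20

Sorted: 2.4, 2.5, 2.6, 2.7, 2.8, 3.0, 3.7, 3.8, 4.2, 4.5.
n = 10.
P25: rank ⌈25/100·10⌉ = 3 → 2.6.
P75: rank ⌈75/100·10⌉ = 8 → 3.8.
Difference: 3.8 − 2.6 = 1.2.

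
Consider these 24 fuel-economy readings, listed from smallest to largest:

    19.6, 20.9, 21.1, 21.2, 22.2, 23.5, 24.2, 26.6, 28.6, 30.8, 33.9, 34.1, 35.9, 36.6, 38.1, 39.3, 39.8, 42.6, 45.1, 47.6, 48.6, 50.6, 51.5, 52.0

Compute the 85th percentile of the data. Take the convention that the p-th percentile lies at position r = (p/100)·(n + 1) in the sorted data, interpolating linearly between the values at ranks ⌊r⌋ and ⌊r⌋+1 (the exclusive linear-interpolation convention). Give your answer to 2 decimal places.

n = 24.
r = (85/100)·(24 + 1) = 21.25.
Rank 21 is 48.6 and rank 22 is 50.6.
Interpolate: 48.6 + 0.25·(50.6 − 48.6) = 48.6 + 0.25·2 = 49.1.

49.10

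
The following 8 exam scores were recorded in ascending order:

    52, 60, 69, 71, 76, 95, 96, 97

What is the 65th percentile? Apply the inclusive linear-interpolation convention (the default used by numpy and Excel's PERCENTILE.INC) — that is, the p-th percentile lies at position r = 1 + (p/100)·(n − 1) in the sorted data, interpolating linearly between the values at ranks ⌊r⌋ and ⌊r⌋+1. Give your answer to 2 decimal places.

n = 8.
r = 1 + (65/100)·(8 − 1) = 1 + 4.55 = 5.55.
Rank 5 is 76 and rank 6 is 95.
Interpolate: 76 + 0.55·(95 − 76) = 76 + 0.55·19 = 86.45.

86.45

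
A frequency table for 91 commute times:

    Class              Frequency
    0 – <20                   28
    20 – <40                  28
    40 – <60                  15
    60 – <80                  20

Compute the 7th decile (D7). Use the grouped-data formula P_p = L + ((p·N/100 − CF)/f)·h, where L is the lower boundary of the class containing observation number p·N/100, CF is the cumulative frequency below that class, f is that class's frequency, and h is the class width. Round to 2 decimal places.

N = 91; target position k = 70/100 · 91 = 63.7.
Cumulative frequencies: 28, 56, 71, 91.
Observation 63.7 falls in the class 40 – <60.
L = 40, CF = 56, f = 15, h = 20.
P70 = 40 + ((63.7 − 56)/15)·20 = 40 + 10.2667 = 50.2667.

50.27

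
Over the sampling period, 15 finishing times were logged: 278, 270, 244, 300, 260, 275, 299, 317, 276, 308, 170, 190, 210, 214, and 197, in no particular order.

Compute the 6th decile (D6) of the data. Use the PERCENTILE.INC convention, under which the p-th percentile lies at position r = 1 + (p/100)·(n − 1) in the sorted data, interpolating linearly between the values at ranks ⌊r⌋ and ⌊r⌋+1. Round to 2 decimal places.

275.40

Sorted: 170, 190, 197, 210, 214, 244, 260, 270, 275, 276, 278, 299, 300, 308, 317.
n = 15.
r = 1 + (60/100)·(15 − 1) = 1 + 8.4 = 9.4.
Rank 9 is 275 and rank 10 is 276.
Interpolate: 275 + 0.4·(276 − 275) = 275 + 0.4·1 = 275.4.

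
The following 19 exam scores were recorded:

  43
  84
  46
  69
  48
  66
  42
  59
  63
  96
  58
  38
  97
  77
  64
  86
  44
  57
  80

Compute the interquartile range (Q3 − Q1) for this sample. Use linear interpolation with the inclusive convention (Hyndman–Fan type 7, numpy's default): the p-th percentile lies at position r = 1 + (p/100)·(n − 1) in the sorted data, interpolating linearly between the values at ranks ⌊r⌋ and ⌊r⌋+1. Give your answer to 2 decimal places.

31.50

Sorted: 38, 42, 43, 44, 46, 48, 57, 58, 59, 63, 64, 66, 69, 77, 80, 84, 86, 96, 97.
n = 19.
P25: r = 5.5; ranks 5–6 are 46, 48; interpolating gives 47.
P75: r = 14.5; ranks 14–15 are 77, 80; interpolating gives 78.5.
Difference: 78.5 − 47 = 31.5.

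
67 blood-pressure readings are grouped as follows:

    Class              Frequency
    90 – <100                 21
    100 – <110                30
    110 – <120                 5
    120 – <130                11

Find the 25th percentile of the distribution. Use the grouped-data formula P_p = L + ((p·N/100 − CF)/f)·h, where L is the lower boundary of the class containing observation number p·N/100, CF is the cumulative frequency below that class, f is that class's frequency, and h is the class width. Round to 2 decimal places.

N = 67; target position k = 25/100 · 67 = 16.75.
Cumulative frequencies: 21, 51, 56, 67.
Observation 16.75 falls in the class 90 – <100.
L = 90, CF = 0, f = 21, h = 10.
P25 = 90 + ((16.75 − 0)/21)·10 = 90 + 7.97619 = 97.9762.

97.98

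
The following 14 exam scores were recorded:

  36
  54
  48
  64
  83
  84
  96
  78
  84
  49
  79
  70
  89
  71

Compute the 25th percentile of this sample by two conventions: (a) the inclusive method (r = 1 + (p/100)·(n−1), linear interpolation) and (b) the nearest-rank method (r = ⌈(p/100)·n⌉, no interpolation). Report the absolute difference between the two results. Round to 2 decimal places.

Sorted: 36, 48, 49, 54, 64, 70, 71, 78, 79, 83, 84, 84, 89, 96.
n = 14.
(a) r = 4.25; between ranks 4 (54) and 5 (64): 56.5.
(b) the nearest-rank method: rank 4 → 54.
|56.5 − 54| = 2.5.

2.50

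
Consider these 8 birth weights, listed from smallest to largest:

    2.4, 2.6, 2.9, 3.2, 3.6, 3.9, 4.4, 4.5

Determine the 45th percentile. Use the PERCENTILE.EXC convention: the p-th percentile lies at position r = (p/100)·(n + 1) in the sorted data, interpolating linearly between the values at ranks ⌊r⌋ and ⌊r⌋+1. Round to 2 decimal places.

n = 8.
r = (45/100)·(8 + 1) = 4.05.
Rank 4 is 3.2 and rank 5 is 3.6.
Interpolate: 3.2 + 0.05·(3.6 − 3.2) = 3.2 + 0.05·0.4 = 3.22.

3.22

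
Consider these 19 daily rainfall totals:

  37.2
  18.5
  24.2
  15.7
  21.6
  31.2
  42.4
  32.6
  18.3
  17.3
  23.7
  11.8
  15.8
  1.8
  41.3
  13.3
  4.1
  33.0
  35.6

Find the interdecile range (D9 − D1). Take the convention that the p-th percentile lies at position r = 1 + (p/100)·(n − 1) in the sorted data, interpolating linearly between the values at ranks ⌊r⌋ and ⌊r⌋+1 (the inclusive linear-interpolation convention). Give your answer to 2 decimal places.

Sorted: 1.8, 4.1, 11.8, 13.3, 15.7, 15.8, 17.3, 18.3, 18.5, 21.6, 23.7, 24.2, 31.2, 32.6, 33.0, 35.6, 37.2, 41.3, 42.4.
n = 19.
P10: r = 2.8; ranks 2–3 are 4.1, 11.8; interpolating gives 10.26.
P90: r = 17.2; ranks 17–18 are 37.2, 41.3; interpolating gives 38.02.
Difference: 38.02 − 10.26 = 27.76.

27.76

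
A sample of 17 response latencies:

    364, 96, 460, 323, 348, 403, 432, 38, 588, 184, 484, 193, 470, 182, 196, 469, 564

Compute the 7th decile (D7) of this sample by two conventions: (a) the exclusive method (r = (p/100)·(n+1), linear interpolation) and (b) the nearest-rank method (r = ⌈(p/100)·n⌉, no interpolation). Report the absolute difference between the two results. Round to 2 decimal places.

Sorted: 38, 96, 182, 184, 193, 196, 323, 348, 364, 403, 432, 460, 469, 470, 484, 564, 588.
n = 17.
(a) r = 12.6; between ranks 12 (460) and 13 (469): 465.4.
(b) the nearest-rank method: rank 12 → 460.
|465.4 − 460| = 5.4.

5.40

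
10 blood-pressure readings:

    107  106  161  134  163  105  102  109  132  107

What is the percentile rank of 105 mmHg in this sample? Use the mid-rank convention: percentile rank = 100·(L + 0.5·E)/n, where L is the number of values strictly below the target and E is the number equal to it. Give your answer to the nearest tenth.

Sorted: 102, 105, 106, 107, 107, 109, 132, 134, 161, 163.
Count below 105: L = 1; count equal: E = 1; n = 10.
Percentile rank = 100·(1 + 0.5·1)/10 = 100·1.5/10 = 15.

15.0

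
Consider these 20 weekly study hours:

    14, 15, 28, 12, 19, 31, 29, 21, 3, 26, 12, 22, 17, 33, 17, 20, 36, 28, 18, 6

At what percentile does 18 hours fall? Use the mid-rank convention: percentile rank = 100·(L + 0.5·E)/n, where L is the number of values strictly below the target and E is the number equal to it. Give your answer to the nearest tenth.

42.5

Sorted: 3, 6, 12, 12, 14, 15, 17, 17, 18, 19, 20, 21, 22, 26, 28, 28, 29, 31, 33, 36.
Count below 18: L = 8; count equal: E = 1; n = 20.
Percentile rank = 100·(8 + 0.5·1)/20 = 100·8.5/20 = 42.5.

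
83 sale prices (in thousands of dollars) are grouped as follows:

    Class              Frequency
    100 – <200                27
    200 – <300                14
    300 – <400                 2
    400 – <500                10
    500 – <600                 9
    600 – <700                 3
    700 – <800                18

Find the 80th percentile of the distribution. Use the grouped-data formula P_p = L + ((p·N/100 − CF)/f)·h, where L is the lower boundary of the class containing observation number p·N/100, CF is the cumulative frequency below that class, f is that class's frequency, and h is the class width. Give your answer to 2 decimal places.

707.78

N = 83; target position k = 80/100 · 83 = 66.4.
Cumulative frequencies: 27, 41, 43, 53, 62, 65, 83.
Observation 66.4 falls in the class 700 – <800.
L = 700, CF = 65, f = 18, h = 100.
P80 = 700 + ((66.4 − 65)/18)·100 = 700 + 7.77778 = 707.778.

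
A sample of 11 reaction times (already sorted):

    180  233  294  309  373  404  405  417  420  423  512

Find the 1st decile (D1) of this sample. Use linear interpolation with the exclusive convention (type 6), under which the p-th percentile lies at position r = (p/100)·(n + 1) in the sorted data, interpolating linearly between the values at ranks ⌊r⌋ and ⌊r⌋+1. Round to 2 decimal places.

190.60

n = 11.
r = (10/100)·(11 + 1) = 1.2.
Rank 1 is 180 and rank 2 is 233.
Interpolate: 180 + 0.2·(233 − 180) = 180 + 0.2·53 = 190.6.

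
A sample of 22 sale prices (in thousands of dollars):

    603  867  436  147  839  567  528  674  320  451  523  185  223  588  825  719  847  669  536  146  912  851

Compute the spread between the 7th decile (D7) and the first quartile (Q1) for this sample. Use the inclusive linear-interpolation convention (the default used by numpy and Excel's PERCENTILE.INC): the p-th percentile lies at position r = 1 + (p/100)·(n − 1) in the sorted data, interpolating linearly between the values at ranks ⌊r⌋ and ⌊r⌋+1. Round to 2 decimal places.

Sorted: 146, 147, 185, 223, 320, 436, 451, 523, 528, 536, 567, 588, 603, 669, 674, 719, 825, 839, 847, 851, 867, 912.
n = 22.
P25: r = 6.25; ranks 6–7 are 436, 451; interpolating gives 439.75.
P70: r = 15.7; ranks 15–16 are 674, 719; interpolating gives 705.5.
Difference: 705.5 − 439.75 = 265.75.

265.75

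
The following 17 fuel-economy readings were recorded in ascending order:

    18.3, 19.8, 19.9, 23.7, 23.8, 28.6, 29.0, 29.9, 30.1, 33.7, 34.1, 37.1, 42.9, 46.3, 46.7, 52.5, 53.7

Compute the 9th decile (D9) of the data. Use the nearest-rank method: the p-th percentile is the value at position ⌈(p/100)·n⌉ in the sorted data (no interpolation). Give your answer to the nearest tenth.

52.5

n = 17.
Position = ⌈90/100 · 17⌉ = ⌈15.3⌉ = 16.
The value at rank 16 is 52.5.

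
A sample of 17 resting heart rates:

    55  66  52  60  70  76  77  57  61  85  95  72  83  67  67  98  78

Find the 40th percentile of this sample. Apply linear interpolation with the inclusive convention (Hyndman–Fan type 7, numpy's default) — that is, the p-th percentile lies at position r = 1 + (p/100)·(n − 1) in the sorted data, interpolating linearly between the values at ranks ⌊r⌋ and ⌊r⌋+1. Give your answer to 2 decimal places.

67.00

Sorted: 52, 55, 57, 60, 61, 66, 67, 67, 70, 72, 76, 77, 78, 83, 85, 95, 98.
n = 17.
r = 1 + (40/100)·(17 − 1) = 1 + 6.4 = 7.4.
Rank 7 is 67 and rank 8 is 67.
Interpolate: 67 + 0.4·(67 − 67) = 67 + 0.4·0 = 67.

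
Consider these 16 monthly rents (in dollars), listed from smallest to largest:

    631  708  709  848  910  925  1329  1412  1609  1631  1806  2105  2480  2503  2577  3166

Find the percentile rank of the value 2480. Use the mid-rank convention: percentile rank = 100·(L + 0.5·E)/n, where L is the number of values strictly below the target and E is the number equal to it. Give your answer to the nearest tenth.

78.1

Count below 2480: L = 12; count equal: E = 1; n = 16.
Percentile rank = 100·(12 + 0.5·1)/16 = 100·12.5/16 = 78.12.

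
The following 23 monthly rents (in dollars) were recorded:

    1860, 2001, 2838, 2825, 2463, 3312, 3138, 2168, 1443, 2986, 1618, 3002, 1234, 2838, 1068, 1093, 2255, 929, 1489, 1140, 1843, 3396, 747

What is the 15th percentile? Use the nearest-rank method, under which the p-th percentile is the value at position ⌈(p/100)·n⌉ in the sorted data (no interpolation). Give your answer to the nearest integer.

Sorted: 747, 929, 1068, 1093, 1140, 1234, 1443, 1489, 1618, 1843, 1860, 2001, 2168, 2255, 2463, 2825, 2838, 2838, 2986, 3002, 3138, 3312, 3396.
n = 23.
Position = ⌈15/100 · 23⌉ = ⌈3.45⌉ = 4.
The value at rank 4 is 1093.

1093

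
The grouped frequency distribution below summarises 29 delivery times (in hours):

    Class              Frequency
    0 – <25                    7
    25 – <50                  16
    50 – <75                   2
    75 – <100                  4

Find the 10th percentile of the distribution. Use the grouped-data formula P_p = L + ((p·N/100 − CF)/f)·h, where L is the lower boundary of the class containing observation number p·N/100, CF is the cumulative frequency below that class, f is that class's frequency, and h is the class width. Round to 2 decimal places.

N = 29; target position k = 10/100 · 29 = 2.9.
Cumulative frequencies: 7, 23, 25, 29.
Observation 2.9 falls in the class 0 – <25.
L = 0, CF = 0, f = 7, h = 25.
P10 = 0 + ((2.9 − 0)/7)·25 = 0 + 10.3571 = 10.3571.

10.36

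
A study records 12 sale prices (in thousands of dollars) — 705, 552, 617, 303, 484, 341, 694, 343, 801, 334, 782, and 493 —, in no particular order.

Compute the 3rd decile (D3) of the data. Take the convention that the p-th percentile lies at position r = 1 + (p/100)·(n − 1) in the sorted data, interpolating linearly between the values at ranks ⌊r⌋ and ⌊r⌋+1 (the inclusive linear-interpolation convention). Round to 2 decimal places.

385.30

Sorted: 303, 334, 341, 343, 484, 493, 552, 617, 694, 705, 782, 801.
n = 12.
r = 1 + (30/100)·(12 − 1) = 1 + 3.3 = 4.3.
Rank 4 is 343 and rank 5 is 484.
Interpolate: 343 + 0.3·(484 − 343) = 343 + 0.3·141 = 385.3.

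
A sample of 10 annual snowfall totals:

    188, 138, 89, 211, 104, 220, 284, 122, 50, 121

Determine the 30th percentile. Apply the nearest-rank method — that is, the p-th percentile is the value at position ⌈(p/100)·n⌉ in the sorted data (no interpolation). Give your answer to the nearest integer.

104

Sorted: 50, 89, 104, 121, 122, 138, 188, 211, 220, 284.
n = 10.
Position = ⌈30/100 · 10⌉ = ⌈3⌉ = 3.
The value at rank 3 is 104.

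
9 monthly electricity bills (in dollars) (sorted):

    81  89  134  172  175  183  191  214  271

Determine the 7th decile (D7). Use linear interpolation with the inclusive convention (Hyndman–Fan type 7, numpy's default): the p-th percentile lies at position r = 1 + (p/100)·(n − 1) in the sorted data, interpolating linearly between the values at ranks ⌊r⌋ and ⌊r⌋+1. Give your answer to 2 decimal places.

187.80

n = 9.
r = 1 + (70/100)·(9 − 1) = 1 + 5.6 = 6.6.
Rank 6 is 183 and rank 7 is 191.
Interpolate: 183 + 0.6·(191 − 183) = 183 + 0.6·8 = 187.8.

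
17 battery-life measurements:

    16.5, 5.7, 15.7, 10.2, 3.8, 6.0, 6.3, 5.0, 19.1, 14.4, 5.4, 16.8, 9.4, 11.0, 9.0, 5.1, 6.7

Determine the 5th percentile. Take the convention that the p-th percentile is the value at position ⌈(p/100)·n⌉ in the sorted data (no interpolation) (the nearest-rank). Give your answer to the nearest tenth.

Sorted: 3.8, 5.0, 5.1, 5.4, 5.7, 6.0, 6.3, 6.7, 9.0, 9.4, 10.2, 11.0, 14.4, 15.7, 16.5, 16.8, 19.1.
n = 17.
Position = ⌈5/100 · 17⌉ = ⌈0.85⌉ = 1.
The value at rank 1 is 3.8.

3.8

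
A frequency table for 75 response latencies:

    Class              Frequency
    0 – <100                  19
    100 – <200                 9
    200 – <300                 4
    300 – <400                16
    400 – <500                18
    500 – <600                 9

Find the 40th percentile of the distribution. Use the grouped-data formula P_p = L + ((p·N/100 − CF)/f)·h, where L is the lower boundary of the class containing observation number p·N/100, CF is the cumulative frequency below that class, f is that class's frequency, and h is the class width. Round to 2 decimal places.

N = 75; target position k = 40/100 · 75 = 30.
Cumulative frequencies: 19, 28, 32, 48, 66, 75.
Observation 30 falls in the class 200 – <300.
L = 200, CF = 28, f = 4, h = 100.
P40 = 200 + ((30 − 28)/4)·100 = 200 + 50 = 250.

250.00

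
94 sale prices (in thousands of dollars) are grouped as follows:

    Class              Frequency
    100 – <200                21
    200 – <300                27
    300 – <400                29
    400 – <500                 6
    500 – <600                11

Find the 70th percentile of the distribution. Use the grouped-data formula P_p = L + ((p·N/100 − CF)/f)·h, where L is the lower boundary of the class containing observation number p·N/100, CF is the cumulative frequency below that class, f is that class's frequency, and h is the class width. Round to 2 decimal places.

N = 94; target position k = 70/100 · 94 = 65.8.
Cumulative frequencies: 21, 48, 77, 83, 94.
Observation 65.8 falls in the class 300 – <400.
L = 300, CF = 48, f = 29, h = 100.
P70 = 300 + ((65.8 − 48)/29)·100 = 300 + 61.3793 = 361.379.

361.38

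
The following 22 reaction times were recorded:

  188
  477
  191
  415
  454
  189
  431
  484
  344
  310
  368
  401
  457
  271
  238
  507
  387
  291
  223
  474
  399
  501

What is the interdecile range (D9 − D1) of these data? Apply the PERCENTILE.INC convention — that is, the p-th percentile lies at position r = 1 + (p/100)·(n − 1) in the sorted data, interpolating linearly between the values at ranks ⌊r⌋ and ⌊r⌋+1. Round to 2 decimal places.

289.10

Sorted: 188, 189, 191, 223, 238, 271, 291, 310, 344, 368, 387, 399, 401, 415, 431, 454, 457, 474, 477, 484, 501, 507.
n = 22.
P10: r = 3.1; ranks 3–4 are 191, 223; interpolating gives 194.2.
P90: r = 19.9; ranks 19–20 are 477, 484; interpolating gives 483.3.
Difference: 483.3 − 194.2 = 289.1.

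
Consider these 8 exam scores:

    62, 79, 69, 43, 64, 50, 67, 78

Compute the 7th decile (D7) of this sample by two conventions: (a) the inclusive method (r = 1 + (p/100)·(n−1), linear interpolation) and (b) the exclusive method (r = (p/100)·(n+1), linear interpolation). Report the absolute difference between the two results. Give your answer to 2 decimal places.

2.90

Sorted: 43, 50, 62, 64, 67, 69, 78, 79.
n = 8.
(a) r = 5.9; between ranks 5 (67) and 6 (69): 68.8.
(b) r = 6.3; between ranks 6 (69) and 7 (78): 71.7.
|68.8 − 71.7| = 2.9.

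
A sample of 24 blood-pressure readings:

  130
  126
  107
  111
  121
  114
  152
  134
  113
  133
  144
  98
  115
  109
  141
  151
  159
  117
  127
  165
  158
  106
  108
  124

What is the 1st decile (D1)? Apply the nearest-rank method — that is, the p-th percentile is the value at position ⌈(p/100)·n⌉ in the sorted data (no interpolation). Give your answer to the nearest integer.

107

Sorted: 98, 106, 107, 108, 109, 111, 113, 114, 115, 117, 121, 124, 126, 127, 130, 133, 134, 141, 144, 151, 152, 158, 159, 165.
n = 24.
Position = ⌈10/100 · 24⌉ = ⌈2.4⌉ = 3.
The value at rank 3 is 107.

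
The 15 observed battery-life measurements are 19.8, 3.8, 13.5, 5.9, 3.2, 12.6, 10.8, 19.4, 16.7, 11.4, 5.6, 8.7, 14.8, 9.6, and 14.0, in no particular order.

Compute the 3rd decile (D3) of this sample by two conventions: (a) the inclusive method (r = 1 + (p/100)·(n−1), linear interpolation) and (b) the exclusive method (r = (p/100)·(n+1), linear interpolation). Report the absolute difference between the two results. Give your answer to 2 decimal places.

Sorted: 3.2, 3.8, 5.6, 5.9, 8.7, 9.6, 10.8, 11.4, 12.6, 13.5, 14.0, 14.8, 16.7, 19.4, 19.8.
n = 15.
(a) r = 5.2; between ranks 5 (8.7) and 6 (9.6): 8.88.
(b) r = 4.8; between ranks 4 (5.9) and 5 (8.7): 8.14.
|8.88 − 8.14| = 0.74.

0.74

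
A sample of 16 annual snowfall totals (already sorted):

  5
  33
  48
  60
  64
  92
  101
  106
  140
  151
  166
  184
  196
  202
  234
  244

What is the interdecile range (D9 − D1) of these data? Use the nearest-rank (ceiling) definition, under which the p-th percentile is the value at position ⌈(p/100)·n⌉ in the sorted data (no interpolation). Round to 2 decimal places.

201.00

n = 16.
P10: rank ⌈10/100·16⌉ = 2 → 33.
P90: rank ⌈90/100·16⌉ = 15 → 234.
Difference: 234 − 33 = 201.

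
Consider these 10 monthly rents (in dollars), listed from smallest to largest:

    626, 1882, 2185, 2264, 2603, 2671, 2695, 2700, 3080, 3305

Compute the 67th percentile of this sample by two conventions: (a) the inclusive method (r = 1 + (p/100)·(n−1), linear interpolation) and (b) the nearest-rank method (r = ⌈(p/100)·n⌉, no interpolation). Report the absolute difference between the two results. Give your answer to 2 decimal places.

0.15

n = 10.
(a) r = 7.03; between ranks 7 (2695) and 8 (2700): 2695.15.
(b) the nearest-rank method: rank 7 → 2695.
|2695.15 − 2695| = 0.15.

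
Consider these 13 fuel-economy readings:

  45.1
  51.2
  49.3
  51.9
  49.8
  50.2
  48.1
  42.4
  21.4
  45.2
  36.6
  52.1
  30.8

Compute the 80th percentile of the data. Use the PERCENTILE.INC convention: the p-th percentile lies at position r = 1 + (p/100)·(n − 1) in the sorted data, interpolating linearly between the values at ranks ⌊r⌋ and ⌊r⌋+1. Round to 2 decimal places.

Sorted: 21.4, 30.8, 36.6, 42.4, 45.1, 45.2, 48.1, 49.3, 49.8, 50.2, 51.2, 51.9, 52.1.
n = 13.
r = 1 + (80/100)·(13 − 1) = 1 + 9.6 = 10.6.
Rank 10 is 50.2 and rank 11 is 51.2.
Interpolate: 50.2 + 0.6·(51.2 − 50.2) = 50.2 + 0.6·1 = 50.8.

50.80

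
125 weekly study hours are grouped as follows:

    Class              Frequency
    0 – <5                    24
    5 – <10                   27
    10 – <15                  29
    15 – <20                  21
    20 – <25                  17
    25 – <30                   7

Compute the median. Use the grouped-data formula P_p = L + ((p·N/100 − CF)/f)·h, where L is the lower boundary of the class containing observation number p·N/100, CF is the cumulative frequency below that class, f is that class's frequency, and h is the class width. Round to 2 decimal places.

11.98

N = 125; target position k = 50/100 · 125 = 62.5.
Cumulative frequencies: 24, 51, 80, 101, 118, 125.
Observation 62.5 falls in the class 10 – <15.
L = 10, CF = 51, f = 29, h = 5.
P50 = 10 + ((62.5 − 51)/29)·5 = 10 + 1.98276 = 11.9828.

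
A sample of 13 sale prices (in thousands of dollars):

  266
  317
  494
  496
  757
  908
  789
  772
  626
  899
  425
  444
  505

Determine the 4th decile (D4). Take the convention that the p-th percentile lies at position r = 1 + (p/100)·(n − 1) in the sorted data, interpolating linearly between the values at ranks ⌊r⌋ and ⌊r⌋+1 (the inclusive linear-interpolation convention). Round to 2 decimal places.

495.60

Sorted: 266, 317, 425, 444, 494, 496, 505, 626, 757, 772, 789, 899, 908.
n = 13.
r = 1 + (40/100)·(13 − 1) = 1 + 4.8 = 5.8.
Rank 5 is 494 and rank 6 is 496.
Interpolate: 494 + 0.8·(496 − 494) = 494 + 0.8·2 = 495.6.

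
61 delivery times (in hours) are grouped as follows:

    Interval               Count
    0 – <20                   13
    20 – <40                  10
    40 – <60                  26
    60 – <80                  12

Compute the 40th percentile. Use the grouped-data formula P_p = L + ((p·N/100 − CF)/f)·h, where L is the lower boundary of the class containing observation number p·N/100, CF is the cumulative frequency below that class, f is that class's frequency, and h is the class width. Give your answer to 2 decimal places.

N = 61; target position k = 40/100 · 61 = 24.4.
Cumulative frequencies: 13, 23, 49, 61.
Observation 24.4 falls in the class 40 – <60.
L = 40, CF = 23, f = 26, h = 20.
P40 = 40 + ((24.4 − 23)/26)·20 = 40 + 1.07692 = 41.0769.

41.08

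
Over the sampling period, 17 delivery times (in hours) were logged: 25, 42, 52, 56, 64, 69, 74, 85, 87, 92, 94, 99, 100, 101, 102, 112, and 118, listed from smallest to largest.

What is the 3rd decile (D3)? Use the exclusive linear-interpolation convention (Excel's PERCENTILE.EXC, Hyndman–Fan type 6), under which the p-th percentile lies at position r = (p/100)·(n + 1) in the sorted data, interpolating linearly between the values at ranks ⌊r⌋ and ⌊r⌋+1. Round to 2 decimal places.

n = 17.
r = (30/100)·(17 + 1) = 5.4.
Rank 5 is 64 and rank 6 is 69.
Interpolate: 64 + 0.4·(69 − 64) = 64 + 0.4·5 = 66.

66.00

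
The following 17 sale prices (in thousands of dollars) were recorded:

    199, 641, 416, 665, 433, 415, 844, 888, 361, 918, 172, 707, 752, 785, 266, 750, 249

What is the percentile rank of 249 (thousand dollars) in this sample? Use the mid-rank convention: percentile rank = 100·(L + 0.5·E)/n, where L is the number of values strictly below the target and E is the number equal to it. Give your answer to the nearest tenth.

Sorted: 172, 199, 249, 266, 361, 415, 416, 433, 641, 665, 707, 750, 752, 785, 844, 888, 918.
Count below 249: L = 2; count equal: E = 1; n = 17.
Percentile rank = 100·(2 + 0.5·1)/17 = 100·2.5/17 = 14.71.

14.7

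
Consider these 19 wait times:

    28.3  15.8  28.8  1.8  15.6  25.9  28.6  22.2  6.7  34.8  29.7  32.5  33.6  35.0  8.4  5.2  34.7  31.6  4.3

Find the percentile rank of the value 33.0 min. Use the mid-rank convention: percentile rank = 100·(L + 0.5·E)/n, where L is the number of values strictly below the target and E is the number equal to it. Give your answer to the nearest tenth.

78.9

Sorted: 1.8, 4.3, 5.2, 6.7, 8.4, 15.6, 15.8, 22.2, 25.9, 28.3, 28.6, 28.8, 29.7, 31.6, 32.5, 33.6, 34.7, 34.8, 35.0.
Count below 33.0: L = 15; count equal: E = 0; n = 19.
Percentile rank = 100·(15 + 0.5·0)/19 = 100·15/19 = 78.95.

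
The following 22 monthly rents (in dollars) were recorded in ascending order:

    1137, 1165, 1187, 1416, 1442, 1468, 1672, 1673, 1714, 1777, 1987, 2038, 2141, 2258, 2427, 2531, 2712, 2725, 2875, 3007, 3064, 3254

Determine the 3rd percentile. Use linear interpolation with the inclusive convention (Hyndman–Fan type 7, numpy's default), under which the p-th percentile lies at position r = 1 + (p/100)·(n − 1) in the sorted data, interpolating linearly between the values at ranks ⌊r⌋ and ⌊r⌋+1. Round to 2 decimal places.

1154.64

n = 22.
r = 1 + (3/100)·(22 − 1) = 1 + 0.63 = 1.63.
Rank 1 is 1137 and rank 2 is 1165.
Interpolate: 1137 + 0.63·(1165 − 1137) = 1137 + 0.63·28 = 1154.64.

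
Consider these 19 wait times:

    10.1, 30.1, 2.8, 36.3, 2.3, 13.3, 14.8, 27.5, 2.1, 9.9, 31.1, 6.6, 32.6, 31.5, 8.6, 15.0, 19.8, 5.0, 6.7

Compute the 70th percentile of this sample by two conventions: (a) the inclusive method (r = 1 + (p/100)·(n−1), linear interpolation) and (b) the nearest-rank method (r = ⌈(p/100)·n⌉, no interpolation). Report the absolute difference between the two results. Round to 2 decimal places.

3.08

Sorted: 2.1, 2.3, 2.8, 5.0, 6.6, 6.7, 8.6, 9.9, 10.1, 13.3, 14.8, 15.0, 19.8, 27.5, 30.1, 31.1, 31.5, 32.6, 36.3.
n = 19.
(a) r = 13.6; between ranks 13 (19.8) and 14 (27.5): 24.42.
(b) the nearest-rank method: rank 14 → 27.5.
|24.42 − 27.5| = 3.08.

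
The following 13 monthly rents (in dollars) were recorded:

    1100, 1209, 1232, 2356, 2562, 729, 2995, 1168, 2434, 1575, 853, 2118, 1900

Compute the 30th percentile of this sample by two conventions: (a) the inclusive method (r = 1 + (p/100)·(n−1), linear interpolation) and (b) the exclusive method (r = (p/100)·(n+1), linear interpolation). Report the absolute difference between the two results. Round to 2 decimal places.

Sorted: 729, 853, 1100, 1168, 1209, 1232, 1575, 1900, 2118, 2356, 2434, 2562, 2995.
n = 13.
(a) r = 4.6; between ranks 4 (1168) and 5 (1209): 1192.6.
(b) r = 4.2; between ranks 4 (1168) and 5 (1209): 1176.2.
|1192.6 − 1176.2| = 16.4.

16.40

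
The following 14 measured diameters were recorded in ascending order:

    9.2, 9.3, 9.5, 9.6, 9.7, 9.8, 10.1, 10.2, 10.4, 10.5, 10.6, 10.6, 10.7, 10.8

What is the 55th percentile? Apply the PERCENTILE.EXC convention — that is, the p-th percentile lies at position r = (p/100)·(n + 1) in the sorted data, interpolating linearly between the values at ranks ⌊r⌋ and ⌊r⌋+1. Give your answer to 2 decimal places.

10.25

n = 14.
r = (55/100)·(14 + 1) = 8.25.
Rank 8 is 10.2 and rank 9 is 10.4.
Interpolate: 10.2 + 0.25·(10.4 − 10.2) = 10.2 + 0.25·0.2 = 10.25.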